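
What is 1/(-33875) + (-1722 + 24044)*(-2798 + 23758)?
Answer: 15849066439999/33875 ≈ 4.6787e+8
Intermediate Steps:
1/(-33875) + (-1722 + 24044)*(-2798 + 23758) = -1/33875 + 22322*20960 = -1/33875 + 467869120 = 15849066439999/33875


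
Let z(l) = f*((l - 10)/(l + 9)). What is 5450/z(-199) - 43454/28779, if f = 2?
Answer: 783749756/316569 ≈ 2475.8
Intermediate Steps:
z(l) = 2*(-10 + l)/(9 + l) (z(l) = 2*((l - 10)/(l + 9)) = 2*((-10 + l)/(9 + l)) = 2*(-10 + l)/(9 + l))
5450/z(-199) - 43454/28779 = 5450/((2*(-10 - 199)/(9 - 199))) - 43454/28779 = 5450/((2*(-209)/(-190))) - 43454*1/28779 = 5450/((2*(-1/190)*(-209))) - 43454/28779 = 5450/(11/5) - 43454/28779 = 5450*(5/11) - 43454/28779 = 27250/11 - 43454/28779 = 783749756/316569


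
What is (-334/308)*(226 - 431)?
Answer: 34235/154 ≈ 222.31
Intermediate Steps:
(-334/308)*(226 - 431) = -334*1/308*(-205) = -167/154*(-205) = 34235/154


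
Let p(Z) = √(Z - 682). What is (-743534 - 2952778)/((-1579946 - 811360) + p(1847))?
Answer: 8839013063472/5718344384471 + 3696312*√1165/5718344384471 ≈ 1.5458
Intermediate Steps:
p(Z) = √(-682 + Z)
(-743534 - 2952778)/((-1579946 - 811360) + p(1847)) = (-743534 - 2952778)/((-1579946 - 811360) + √(-682 + 1847)) = -3696312/(-2391306 + √1165)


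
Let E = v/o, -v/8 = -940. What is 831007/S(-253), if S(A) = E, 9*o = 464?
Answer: 512749/90 ≈ 5697.2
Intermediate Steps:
v = 7520 (v = -8*(-940) = 7520)
o = 464/9 (o = (1/9)*464 = 464/9 ≈ 51.556)
E = 4230/29 (E = 7520/(464/9) = 7520*(9/464) = 4230/29 ≈ 145.86)
S(A) = 4230/29
831007/S(-253) = 831007/(4230/29) = 831007*(29/4230) = 512749/90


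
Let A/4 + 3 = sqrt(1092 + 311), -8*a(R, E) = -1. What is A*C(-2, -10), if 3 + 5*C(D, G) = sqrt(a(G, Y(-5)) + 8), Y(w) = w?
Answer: (3 - sqrt(1403))*(12 - sqrt(130))/5 ≈ -4.1227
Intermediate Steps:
a(R, E) = 1/8 (a(R, E) = -1/8*(-1) = 1/8)
A = -12 + 4*sqrt(1403) (A = -12 + 4*sqrt(1092 + 311) = -12 + 4*sqrt(1403) ≈ 137.83)
C(D, G) = -3/5 + sqrt(130)/20 (C(D, G) = -3/5 + sqrt(1/8 + 8)/5 = -3/5 + sqrt(65/8)/5 = -3/5 + (sqrt(130)/4)/5 = -3/5 + sqrt(130)/20)
A*C(-2, -10) = (-12 + 4*sqrt(1403))*(-3/5 + sqrt(130)/20)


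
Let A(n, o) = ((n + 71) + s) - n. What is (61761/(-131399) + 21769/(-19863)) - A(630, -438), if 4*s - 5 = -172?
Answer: -321716199725/10439913348 ≈ -30.816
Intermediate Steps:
s = -167/4 (s = 5/4 + (¼)*(-172) = 5/4 - 43 = -167/4 ≈ -41.750)
A(n, o) = 117/4 (A(n, o) = ((n + 71) - 167/4) - n = ((71 + n) - 167/4) - n = (117/4 + n) - n = 117/4)
(61761/(-131399) + 21769/(-19863)) - A(630, -438) = (61761/(-131399) + 21769/(-19863)) - 1*117/4 = (61761*(-1/131399) + 21769*(-1/19863)) - 117/4 = (-61761/131399 - 21769/19863) - 117/4 = -4087183574/2609978337 - 117/4 = -321716199725/10439913348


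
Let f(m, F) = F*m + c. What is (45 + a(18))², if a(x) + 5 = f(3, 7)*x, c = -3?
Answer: 132496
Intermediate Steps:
f(m, F) = -3 + F*m (f(m, F) = F*m - 3 = -3 + F*m)
a(x) = -5 + 18*x (a(x) = -5 + (-3 + 7*3)*x = -5 + (-3 + 21)*x = -5 + 18*x)
(45 + a(18))² = (45 + (-5 + 18*18))² = (45 + (-5 + 324))² = (45 + 319)² = 364² = 132496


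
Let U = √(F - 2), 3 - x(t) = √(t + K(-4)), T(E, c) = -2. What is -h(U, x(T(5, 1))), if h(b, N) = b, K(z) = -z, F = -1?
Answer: -I*√3 ≈ -1.732*I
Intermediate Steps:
x(t) = 3 - √(4 + t) (x(t) = 3 - √(t - 1*(-4)) = 3 - √(t + 4) = 3 - √(4 + t))
U = I*√3 (U = √(-1 - 2) = √(-3) = I*√3 ≈ 1.732*I)
-h(U, x(T(5, 1))) = -I*√3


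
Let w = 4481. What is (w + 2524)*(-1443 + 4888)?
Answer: 24132225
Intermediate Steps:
(w + 2524)*(-1443 + 4888) = (4481 + 2524)*(-1443 + 4888) = 7005*3445 = 24132225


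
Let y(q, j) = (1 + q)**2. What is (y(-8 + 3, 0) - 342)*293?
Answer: -95518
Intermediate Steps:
(y(-8 + 3, 0) - 342)*293 = ((1 + (-8 + 3))**2 - 342)*293 = ((1 - 5)**2 - 342)*293 = ((-4)**2 - 342)*293 = (16 - 342)*293 = -326*293 = -95518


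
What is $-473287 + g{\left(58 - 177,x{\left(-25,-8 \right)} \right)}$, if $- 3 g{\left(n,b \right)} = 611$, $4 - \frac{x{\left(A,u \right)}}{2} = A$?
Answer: $- \frac{1420472}{3} \approx -4.7349 \cdot 10^{5}$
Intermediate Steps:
$x{\left(A,u \right)} = 8 - 2 A$
$g{\left(n,b \right)} = - \frac{611}{3}$ ($g{\left(n,b \right)} = \left(- \frac{1}{3}\right) 611 = - \frac{611}{3}$)
$-473287 + g{\left(58 - 177,x{\left(-25,-8 \right)} \right)} = -473287 - \frac{611}{3} = - \frac{1420472}{3}$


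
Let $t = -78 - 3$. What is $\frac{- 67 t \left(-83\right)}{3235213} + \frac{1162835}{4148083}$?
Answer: $\frac{1893552254252}{13419932046679} \approx 0.1411$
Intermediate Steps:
$t = -81$ ($t = -78 + \left(-33 + 30\right) = -78 - 3 = -81$)
$\frac{- 67 t \left(-83\right)}{3235213} + \frac{1162835}{4148083} = \frac{\left(-67\right) \left(-81\right) \left(-83\right)}{3235213} + \frac{1162835}{4148083} = 5427 \left(-83\right) \frac{1}{3235213} + 1162835 \cdot \frac{1}{4148083} = \left(-450441\right) \frac{1}{3235213} + \frac{1162835}{4148083} = - \frac{450441}{3235213} + \frac{1162835}{4148083} = \frac{1893552254252}{13419932046679}$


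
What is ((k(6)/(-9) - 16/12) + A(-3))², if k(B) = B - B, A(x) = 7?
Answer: 289/9 ≈ 32.111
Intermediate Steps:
k(B) = 0
((k(6)/(-9) - 16/12) + A(-3))² = ((0/(-9) - 16/12) + 7)² = ((0*(-⅑) - 16*1/12) + 7)² = ((0 - 4/3) + 7)² = (-4/3 + 7)² = (17/3)² = 289/9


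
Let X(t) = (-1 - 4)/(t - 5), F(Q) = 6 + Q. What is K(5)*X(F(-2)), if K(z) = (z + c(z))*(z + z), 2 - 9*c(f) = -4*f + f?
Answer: 3100/9 ≈ 344.44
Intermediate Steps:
c(f) = 2/9 + f/3 (c(f) = 2/9 - (-4*f + f)/9 = 2/9 - (-1)*f/3 = 2/9 + f/3)
X(t) = -5/(-5 + t)
K(z) = 2*z*(2/9 + 4*z/3) (K(z) = (z + (2/9 + z/3))*(z + z) = (2/9 + 4*z/3)*(2*z) = 2*z*(2/9 + 4*z/3))
K(5)*X(F(-2)) = ((4/9)*5*(1 + 6*5))*(-5/(-5 + (6 - 2))) = ((4/9)*5*(1 + 30))*(-5/(-5 + 4)) = ((4/9)*5*31)*(-5/(-1)) = 620*(-5*(-1))/9 = (620/9)*5 = 3100/9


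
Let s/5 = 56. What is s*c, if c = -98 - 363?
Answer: -129080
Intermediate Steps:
s = 280 (s = 5*56 = 280)
c = -461
s*c = 280*(-461) = -129080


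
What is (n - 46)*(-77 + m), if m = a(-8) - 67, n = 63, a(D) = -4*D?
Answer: -1904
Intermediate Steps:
m = -35 (m = -4*(-8) - 67 = 32 - 67 = -35)
(n - 46)*(-77 + m) = (63 - 46)*(-77 - 35) = 17*(-112) = -1904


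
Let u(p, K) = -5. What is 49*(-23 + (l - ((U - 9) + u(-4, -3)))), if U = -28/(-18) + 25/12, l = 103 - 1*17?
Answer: 129409/36 ≈ 3594.7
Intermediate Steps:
l = 86 (l = 103 - 17 = 86)
U = 131/36 (U = -28*(-1/18) + 25*(1/12) = 14/9 + 25/12 = 131/36 ≈ 3.6389)
49*(-23 + (l - ((U - 9) + u(-4, -3)))) = 49*(-23 + (86 - ((131/36 - 9) - 5))) = 49*(-23 + (86 - (-193/36 - 5))) = 49*(-23 + (86 - 1*(-373/36))) = 49*(-23 + (86 + 373/36)) = 49*(-23 + 3469/36) = 49*(2641/36) = 129409/36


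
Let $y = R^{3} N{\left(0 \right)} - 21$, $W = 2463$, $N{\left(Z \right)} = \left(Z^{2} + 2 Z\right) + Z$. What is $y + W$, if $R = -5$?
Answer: $2442$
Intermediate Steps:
$N{\left(Z \right)} = Z^{2} + 3 Z$
$y = -21$ ($y = \left(-5\right)^{3} \cdot 0 \left(3 + 0\right) - 21 = - 125 \cdot 0 \cdot 3 - 21 = \left(-125\right) 0 - 21 = 0 - 21 = -21$)
$y + W = -21 + 2463 = 2442$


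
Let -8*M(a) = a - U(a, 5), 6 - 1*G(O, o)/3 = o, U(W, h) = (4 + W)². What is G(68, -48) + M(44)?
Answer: 889/2 ≈ 444.50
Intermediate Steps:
G(O, o) = 18 - 3*o
M(a) = -a/8 + (4 + a)²/8 (M(a) = -(a - (4 + a)²)/8 = -a/8 + (4 + a)²/8)
G(68, -48) + M(44) = (18 - 3*(-48)) + (-⅛*44 + (4 + 44)²/8) = (18 + 144) + (-11/2 + (⅛)*48²) = 162 + (-11/2 + (⅛)*2304) = 162 + (-11/2 + 288) = 162 + 565/2 = 889/2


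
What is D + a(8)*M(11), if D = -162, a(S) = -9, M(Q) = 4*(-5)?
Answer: 18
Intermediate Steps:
M(Q) = -20
D + a(8)*M(11) = -162 - 9*(-20) = -162 + 180 = 18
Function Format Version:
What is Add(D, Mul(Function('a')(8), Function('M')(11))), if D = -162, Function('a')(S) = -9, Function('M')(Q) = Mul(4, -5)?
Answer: 18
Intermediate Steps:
Function('M')(Q) = -20
Add(D, Mul(Function('a')(8), Function('M')(11))) = Add(-162, Mul(-9, -20)) = Add(-162, 180) = 18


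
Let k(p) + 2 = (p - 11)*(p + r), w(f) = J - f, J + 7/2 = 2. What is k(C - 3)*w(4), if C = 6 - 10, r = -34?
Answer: -4048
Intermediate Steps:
J = -3/2 (J = -7/2 + 2 = -3/2 ≈ -1.5000)
w(f) = -3/2 - f
C = -4
k(p) = -2 + (-34 + p)*(-11 + p) (k(p) = -2 + (p - 11)*(p - 34) = -2 + (-11 + p)*(-34 + p) = -2 + (-34 + p)*(-11 + p))
k(C - 3)*w(4) = (372 + (-4 - 3)² - 45*(-4 - 3))*(-3/2 - 1*4) = (372 + (-7)² - 45*(-7))*(-3/2 - 4) = (372 + 49 + 315)*(-11/2) = 736*(-11/2) = -4048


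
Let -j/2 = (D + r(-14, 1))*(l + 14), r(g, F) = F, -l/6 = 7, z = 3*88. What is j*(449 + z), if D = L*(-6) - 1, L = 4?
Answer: -958272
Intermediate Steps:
z = 264
l = -42 (l = -6*7 = -42)
D = -25 (D = 4*(-6) - 1 = -24 - 1 = -25)
j = -1344 (j = -2*(-25 + 1)*(-42 + 14) = -(-48)*(-28) = -2*672 = -1344)
j*(449 + z) = -1344*(449 + 264) = -1344*713 = -958272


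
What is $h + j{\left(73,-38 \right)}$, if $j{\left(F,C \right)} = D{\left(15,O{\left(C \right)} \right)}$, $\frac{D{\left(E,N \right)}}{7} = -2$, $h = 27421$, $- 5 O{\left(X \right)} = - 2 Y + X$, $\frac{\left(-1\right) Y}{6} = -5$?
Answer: $27407$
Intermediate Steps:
$Y = 30$ ($Y = \left(-6\right) \left(-5\right) = 30$)
$O{\left(X \right)} = 12 - \frac{X}{5}$ ($O{\left(X \right)} = - \frac{\left(-2\right) 30 + X}{5} = - \frac{-60 + X}{5} = 12 - \frac{X}{5}$)
$D{\left(E,N \right)} = -14$ ($D{\left(E,N \right)} = 7 \left(-2\right) = -14$)
$j{\left(F,C \right)} = -14$
$h + j{\left(73,-38 \right)} = 27421 - 14 = 27407$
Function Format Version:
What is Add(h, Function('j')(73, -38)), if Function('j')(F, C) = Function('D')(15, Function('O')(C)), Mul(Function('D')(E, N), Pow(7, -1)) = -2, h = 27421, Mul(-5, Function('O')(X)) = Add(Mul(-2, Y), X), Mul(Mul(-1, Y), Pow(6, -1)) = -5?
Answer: 27407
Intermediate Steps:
Y = 30 (Y = Mul(-6, -5) = 30)
Function('O')(X) = Add(12, Mul(Rational(-1, 5), X)) (Function('O')(X) = Mul(Rational(-1, 5), Add(Mul(-2, 30), X)) = Mul(Rational(-1, 5), Add(-60, X)) = Add(12, Mul(Rational(-1, 5), X)))
Function('D')(E, N) = -14 (Function('D')(E, N) = Mul(7, -2) = -14)
Function('j')(F, C) = -14
Add(h, Function('j')(73, -38)) = Add(27421, -14) = 27407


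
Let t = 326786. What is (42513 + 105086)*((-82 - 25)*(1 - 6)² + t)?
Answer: 47838459489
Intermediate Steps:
(42513 + 105086)*((-82 - 25)*(1 - 6)² + t) = (42513 + 105086)*((-82 - 25)*(1 - 6)² + 326786) = 147599*(-107*(-5)² + 326786) = 147599*(-107*25 + 326786) = 147599*(-2675 + 326786) = 147599*324111 = 47838459489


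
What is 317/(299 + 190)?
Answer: 317/489 ≈ 0.64826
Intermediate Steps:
317/(299 + 190) = 317/489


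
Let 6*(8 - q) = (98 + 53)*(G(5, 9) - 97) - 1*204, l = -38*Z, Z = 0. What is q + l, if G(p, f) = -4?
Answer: 15503/6 ≈ 2583.8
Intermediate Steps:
l = 0 (l = -38*0 = 0)
q = 15503/6 (q = 8 - ((98 + 53)*(-4 - 97) - 1*204)/6 = 8 - (151*(-101) - 204)/6 = 8 - (-15251 - 204)/6 = 8 - 1/6*(-15455) = 8 + 15455/6 = 15503/6 ≈ 2583.8)
q + l = 15503/6 + 0 = 15503/6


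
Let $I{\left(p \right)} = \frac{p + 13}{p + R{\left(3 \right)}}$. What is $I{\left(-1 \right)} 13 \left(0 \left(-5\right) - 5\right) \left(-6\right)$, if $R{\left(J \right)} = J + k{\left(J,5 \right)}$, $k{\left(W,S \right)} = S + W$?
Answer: $468$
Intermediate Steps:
$R{\left(J \right)} = 5 + 2 J$ ($R{\left(J \right)} = J + \left(5 + J\right) = 5 + 2 J$)
$I{\left(p \right)} = \frac{13 + p}{11 + p}$ ($I{\left(p \right)} = \frac{p + 13}{p + \left(5 + 2 \cdot 3\right)} = \frac{13 + p}{p + \left(5 + 6\right)} = \frac{13 + p}{p + 11} = \frac{13 + p}{11 + p}$)
$I{\left(-1 \right)} 13 \left(0 \left(-5\right) - 5\right) \left(-6\right) = \frac{13 - 1}{11 - 1} \cdot 13 \left(0 \left(-5\right) - 5\right) \left(-6\right) = \frac{1}{10} \cdot 12 \cdot 13 \left(0 - 5\right) \left(-6\right) = \frac{1}{10} \cdot 12 \cdot 13 \left(\left(-5\right) \left(-6\right)\right) = \frac{6}{5} \cdot 13 \cdot 30 = \frac{78}{5} \cdot 30 = 468$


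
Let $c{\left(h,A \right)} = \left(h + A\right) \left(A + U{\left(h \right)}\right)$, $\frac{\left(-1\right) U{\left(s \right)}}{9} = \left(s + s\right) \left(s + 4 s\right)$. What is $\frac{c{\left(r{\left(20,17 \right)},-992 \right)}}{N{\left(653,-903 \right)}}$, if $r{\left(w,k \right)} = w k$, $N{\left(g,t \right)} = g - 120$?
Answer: $\frac{521850368}{41} \approx 1.2728 \cdot 10^{7}$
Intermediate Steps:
$U{\left(s \right)} = - 90 s^{2}$ ($U{\left(s \right)} = - 9 \left(s + s\right) \left(s + 4 s\right) = - 9 \cdot 2 s 5 s = - 9 \cdot 10 s^{2} = - 90 s^{2}$)
$N{\left(g,t \right)} = -120 + g$ ($N{\left(g,t \right)} = g - 120 = -120 + g$)
$r{\left(w,k \right)} = k w$
$c{\left(h,A \right)} = \left(A + h\right) \left(A - 90 h^{2}\right)$ ($c{\left(h,A \right)} = \left(h + A\right) \left(A - 90 h^{2}\right) = \left(A + h\right) \left(A - 90 h^{2}\right)$)
$\frac{c{\left(r{\left(20,17 \right)},-992 \right)}}{N{\left(653,-903 \right)}} = \frac{\left(-992\right)^{2} - 90 \left(17 \cdot 20\right)^{3} - 992 \cdot 17 \cdot 20 - - 89280 \left(17 \cdot 20\right)^{2}}{-120 + 653} = \frac{984064 - 90 \cdot 340^{3} - 337280 - - 89280 \cdot 340^{2}}{533} = \left(984064 - 3537360000 - 337280 - \left(-89280\right) 115600\right) \frac{1}{533} = \left(984064 - 3537360000 - 337280 + 10320768000\right) \frac{1}{533} = 6784054784 \cdot \frac{1}{533} = \frac{521850368}{41}$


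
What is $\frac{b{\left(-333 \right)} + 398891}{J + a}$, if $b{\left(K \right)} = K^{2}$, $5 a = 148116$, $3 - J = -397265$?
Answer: $\frac{637225}{533614} \approx 1.1942$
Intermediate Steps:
$J = 397268$ ($J = 3 - -397265 = 3 + 397265 = 397268$)
$a = \frac{148116}{5}$ ($a = \frac{1}{5} \cdot 148116 = \frac{148116}{5} \approx 29623.0$)
$\frac{b{\left(-333 \right)} + 398891}{J + a} = \frac{\left(-333\right)^{2} + 398891}{397268 + \frac{148116}{5}} = \frac{110889 + 398891}{\frac{2134456}{5}} = 509780 \cdot \frac{5}{2134456} = \frac{637225}{533614}$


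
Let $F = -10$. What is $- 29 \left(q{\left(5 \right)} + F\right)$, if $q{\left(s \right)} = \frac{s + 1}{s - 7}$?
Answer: $377$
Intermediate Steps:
$q{\left(s \right)} = \frac{1 + s}{-7 + s}$
$- 29 \left(q{\left(5 \right)} + F\right) = - 29 \left(\frac{1 + 5}{-7 + 5} - 10\right) = - 29 \left(\frac{1}{-2} \cdot 6 - 10\right) = - 29 \left(\left(- \frac{1}{2}\right) 6 - 10\right) = - 29 \left(-3 - 10\right) = \left(-29\right) \left(-13\right) = 377$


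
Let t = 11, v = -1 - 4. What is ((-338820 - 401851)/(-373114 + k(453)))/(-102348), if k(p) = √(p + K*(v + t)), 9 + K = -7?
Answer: -19739622821/1017734304920598 - 740671*√357/14248280268888372 ≈ -1.9397e-5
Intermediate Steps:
v = -5
K = -16 (K = -9 - 7 = -16)
k(p) = √(-96 + p) (k(p) = √(p - 16*(-5 + 11)) = √(p - 16*6) = √(p - 96) = √(-96 + p))
((-338820 - 401851)/(-373114 + k(453)))/(-102348) = ((-338820 - 401851)/(-373114 + √(-96 + 453)))/(-102348) = -740671/(-373114 + √357)*(-1/102348) = 740671/(102348*(-373114 + √357))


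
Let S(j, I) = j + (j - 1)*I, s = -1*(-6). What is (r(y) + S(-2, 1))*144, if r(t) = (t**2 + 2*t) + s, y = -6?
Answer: 3600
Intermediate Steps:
s = 6
S(j, I) = j + I*(-1 + j) (S(j, I) = j + (-1 + j)*I = j + I*(-1 + j))
r(t) = 6 + t**2 + 2*t (r(t) = (t**2 + 2*t) + 6 = 6 + t**2 + 2*t)
(r(y) + S(-2, 1))*144 = ((6 + (-6)**2 + 2*(-6)) + (-2 - 1*1 + 1*(-2)))*144 = ((6 + 36 - 12) + (-2 - 1 - 2))*144 = (30 - 5)*144 = 25*144 = 3600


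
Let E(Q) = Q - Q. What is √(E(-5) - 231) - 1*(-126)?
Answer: 126 + I*√231 ≈ 126.0 + 15.199*I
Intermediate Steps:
E(Q) = 0
√(E(-5) - 231) - 1*(-126) = √(0 - 231) - 1*(-126) = √(-231) + 126 = I*√231 + 126 = 126 + I*√231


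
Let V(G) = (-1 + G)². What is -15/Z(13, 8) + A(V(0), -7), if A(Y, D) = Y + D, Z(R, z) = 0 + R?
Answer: -93/13 ≈ -7.1538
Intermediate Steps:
Z(R, z) = R
A(Y, D) = D + Y
-15/Z(13, 8) + A(V(0), -7) = -15/13 + (-7 + (-1 + 0)²) = (1/13)*(-15) + (-7 + (-1)²) = -15/13 + (-7 + 1) = -15/13 - 6 = -93/13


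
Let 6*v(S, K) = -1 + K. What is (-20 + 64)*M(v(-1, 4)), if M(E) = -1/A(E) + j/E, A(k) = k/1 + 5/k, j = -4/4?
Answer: -1936/21 ≈ -92.190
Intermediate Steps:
j = -1 (j = -4*¼ = -1)
A(k) = k + 5/k (A(k) = k*1 + 5/k = k + 5/k)
v(S, K) = -⅙ + K/6 (v(S, K) = (-1 + K)/6 = -⅙ + K/6)
M(E) = -1/E - 1/(E + 5/E) (M(E) = -1/(E + 5/E) - 1/E = -1/E - 1/(E + 5/E))
(-20 + 64)*M(v(-1, 4)) = (-20 + 64)*((-5 - 2*(-⅙ + (⅙)*4)²)/((-⅙ + (⅙)*4)*(5 + (-⅙ + (⅙)*4)²))) = 44*((-5 - 2*(-⅙ + ⅔)²)/((-⅙ + ⅔)*(5 + (-⅙ + ⅔)²))) = 44*((-5 - 2*(½)²)/((½)*(5 + (½)²))) = 44*(2*(-5 - 2*¼)/(5 + ¼)) = 44*(2*(-5 - ½)/(21/4)) = 44*(2*(4/21)*(-11/2)) = 44*(-44/21) = -1936/21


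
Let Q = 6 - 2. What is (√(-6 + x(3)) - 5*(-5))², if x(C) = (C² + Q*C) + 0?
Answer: (25 + √15)² ≈ 833.65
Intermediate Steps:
Q = 4
x(C) = C² + 4*C (x(C) = (C² + 4*C) + 0 = C² + 4*C)
(√(-6 + x(3)) - 5*(-5))² = (√(-6 + 3*(4 + 3)) - 5*(-5))² = (√(-6 + 3*7) + 25)² = (√(-6 + 21) + 25)² = (√15 + 25)² = (25 + √15)²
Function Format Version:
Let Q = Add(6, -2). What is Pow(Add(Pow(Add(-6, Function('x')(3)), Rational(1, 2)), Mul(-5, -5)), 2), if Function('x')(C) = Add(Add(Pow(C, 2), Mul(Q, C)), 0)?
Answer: Pow(Add(25, Pow(15, Rational(1, 2))), 2) ≈ 833.65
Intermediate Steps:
Q = 4
Function('x')(C) = Add(Pow(C, 2), Mul(4, C)) (Function('x')(C) = Add(Add(Pow(C, 2), Mul(4, C)), 0) = Add(Pow(C, 2), Mul(4, C)))
Pow(Add(Pow(Add(-6, Function('x')(3)), Rational(1, 2)), Mul(-5, -5)), 2) = Pow(Add(Pow(Add(-6, Mul(3, Add(4, 3))), Rational(1, 2)), Mul(-5, -5)), 2) = Pow(Add(Pow(Add(-6, Mul(3, 7)), Rational(1, 2)), 25), 2) = Pow(Add(Pow(Add(-6, 21), Rational(1, 2)), 25), 2) = Pow(Add(Pow(15, Rational(1, 2)), 25), 2) = Pow(Add(25, Pow(15, Rational(1, 2))), 2)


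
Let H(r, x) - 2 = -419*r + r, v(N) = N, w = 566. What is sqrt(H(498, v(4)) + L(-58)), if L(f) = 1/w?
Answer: I*sqrt(66685945106)/566 ≈ 456.25*I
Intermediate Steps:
L(f) = 1/566
H(r, x) = 2 - 418*r (H(r, x) = 2 + (-419*r + r) = 2 - 418*r)
sqrt(H(498, v(4)) + L(-58)) = sqrt((2 - 418*498) + 1/566) = sqrt((2 - 208164) + 1/566) = sqrt(-208162 + 1/566) = sqrt(-117819691/566) = I*sqrt(66685945106)/566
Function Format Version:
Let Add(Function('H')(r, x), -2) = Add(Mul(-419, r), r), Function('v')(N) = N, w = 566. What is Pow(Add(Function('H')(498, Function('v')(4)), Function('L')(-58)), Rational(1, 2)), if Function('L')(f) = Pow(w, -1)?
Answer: Mul(Rational(1, 566), I, Pow(66685945106, Rational(1, 2))) ≈ Mul(456.25, I)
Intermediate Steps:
Function('L')(f) = Rational(1, 566) (Function('L')(f) = Pow(566, -1) = Rational(1, 566))
Function('H')(r, x) = Add(2, Mul(-418, r)) (Function('H')(r, x) = Add(2, Add(Mul(-419, r), r)) = Add(2, Mul(-418, r)))
Pow(Add(Function('H')(498, Function('v')(4)), Function('L')(-58)), Rational(1, 2)) = Pow(Add(Add(2, Mul(-418, 498)), Rational(1, 566)), Rational(1, 2)) = Pow(Add(Add(2, -208164), Rational(1, 566)), Rational(1, 2)) = Pow(Add(-208162, Rational(1, 566)), Rational(1, 2)) = Pow(Rational(-117819691, 566), Rational(1, 2)) = Mul(Rational(1, 566), I, Pow(66685945106, Rational(1, 2)))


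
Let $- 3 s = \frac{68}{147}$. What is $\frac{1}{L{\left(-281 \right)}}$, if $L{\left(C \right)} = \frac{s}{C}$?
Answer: $\frac{123921}{68} \approx 1822.4$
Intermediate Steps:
$s = - \frac{68}{441}$ ($s = - \frac{68 \cdot \frac{1}{147}}{3} = \left(- \frac{1}{3}\right) \frac{68}{147} = - \frac{68}{441} \approx -0.1542$)
$L{\left(C \right)} = - \frac{68}{441 C}$
$\frac{1}{L{\left(-281 \right)}} = \frac{1}{\left(- \frac{68}{441}\right) \frac{1}{-281}} = \frac{1}{\left(- \frac{68}{441}\right) \left(- \frac{1}{281}\right)} = \frac{1}{\frac{68}{123921}} = \frac{123921}{68}$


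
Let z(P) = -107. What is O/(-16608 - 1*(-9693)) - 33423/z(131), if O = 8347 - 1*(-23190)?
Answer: 227745586/739905 ≈ 307.80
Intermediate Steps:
O = 31537 (O = 8347 + 23190 = 31537)
O/(-16608 - 1*(-9693)) - 33423/z(131) = 31537/(-16608 - 1*(-9693)) - 33423/(-107) = 31537/(-16608 + 9693) - 33423*(-1/107) = 31537/(-6915) + 33423/107 = 31537*(-1/6915) + 33423/107 = -31537/6915 + 33423/107 = 227745586/739905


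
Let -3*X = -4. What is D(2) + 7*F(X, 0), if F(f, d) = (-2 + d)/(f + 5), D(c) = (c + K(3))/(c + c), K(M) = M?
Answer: -73/76 ≈ -0.96053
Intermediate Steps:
X = 4/3 (X = -⅓*(-4) = 4/3 ≈ 1.3333)
D(c) = (3 + c)/(2*c) (D(c) = (c + 3)/(c + c) = (3 + c)/((2*c)) = (3 + c)*(1/(2*c)) = (3 + c)/(2*c))
F(f, d) = (-2 + d)/(5 + f)
D(2) + 7*F(X, 0) = (½)*(3 + 2)/2 + 7*((-2 + 0)/(5 + 4/3)) = (½)*(½)*5 + 7*(-2/(19/3)) = 5/4 + 7*((3/19)*(-2)) = 5/4 + 7*(-6/19) = 5/4 - 42/19 = -73/76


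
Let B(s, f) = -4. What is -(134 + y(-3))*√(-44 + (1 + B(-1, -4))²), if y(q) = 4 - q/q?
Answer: -137*I*√35 ≈ -810.5*I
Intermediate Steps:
y(q) = 3 (y(q) = 4 - 1*1 = 4 - 1 = 3)
-(134 + y(-3))*√(-44 + (1 + B(-1, -4))²) = -(134 + 3)*√(-44 + (1 - 4)²) = -137*√(-44 + (-3)²) = -137*√(-44 + 9) = -137*√(-35) = -137*I*√35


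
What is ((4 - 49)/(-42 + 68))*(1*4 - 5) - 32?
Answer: -787/26 ≈ -30.269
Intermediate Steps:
((4 - 49)/(-42 + 68))*(1*4 - 5) - 32 = (-45/26)*(4 - 5) - 32 = -45*1/26*(-1) - 32 = -45/26*(-1) - 32 = 45/26 - 32 = -787/26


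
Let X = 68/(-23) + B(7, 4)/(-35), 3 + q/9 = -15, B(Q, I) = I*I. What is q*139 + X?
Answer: -18129738/805 ≈ -22521.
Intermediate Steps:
B(Q, I) = I**2
q = -162 (q = -27 + 9*(-15) = -27 - 135 = -162)
X = -2748/805 (X = 68/(-23) + 4**2/(-35) = 68*(-1/23) + 16*(-1/35) = -68/23 - 16/35 = -2748/805 ≈ -3.4137)
q*139 + X = -162*139 - 2748/805 = -22518 - 2748/805 = -18129738/805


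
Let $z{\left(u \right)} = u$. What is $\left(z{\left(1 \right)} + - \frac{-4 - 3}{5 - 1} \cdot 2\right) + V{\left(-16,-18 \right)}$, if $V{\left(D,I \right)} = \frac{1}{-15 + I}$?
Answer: $\frac{295}{66} \approx 4.4697$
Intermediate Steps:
$\left(z{\left(1 \right)} + - \frac{-4 - 3}{5 - 1} \cdot 2\right) + V{\left(-16,-18 \right)} = \left(1 + - \frac{-4 - 3}{5 - 1} \cdot 2\right) + \frac{1}{-15 - 18} = \left(1 + - \frac{-7}{4} \cdot 2\right) + \frac{1}{-33} = \left(1 + - \frac{-7}{4} \cdot 2\right) - \frac{1}{33} = \left(1 + \left(-1\right) \left(- \frac{7}{4}\right) 2\right) - \frac{1}{33} = \left(1 + \frac{7}{4} \cdot 2\right) - \frac{1}{33} = \left(1 + \frac{7}{2}\right) - \frac{1}{33} = \frac{9}{2} - \frac{1}{33} = \frac{295}{66}$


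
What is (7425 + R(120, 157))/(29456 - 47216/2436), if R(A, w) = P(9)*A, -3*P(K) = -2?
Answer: 914109/3585380 ≈ 0.25495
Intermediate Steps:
P(K) = 2/3 (P(K) = -1/3*(-2) = 2/3)
R(A, w) = 2*A/3
(7425 + R(120, 157))/(29456 - 47216/2436) = (7425 + (2/3)*120)/(29456 - 47216/2436) = (7425 + 80)/(29456 - 47216*1/2436) = 7505/(29456 - 11804/609) = 7505/(17926900/609) = 7505*(609/17926900) = 914109/3585380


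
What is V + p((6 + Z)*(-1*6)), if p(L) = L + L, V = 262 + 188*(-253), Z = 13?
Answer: -47530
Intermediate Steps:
V = -47302 (V = 262 - 47564 = -47302)
p(L) = 2*L
V + p((6 + Z)*(-1*6)) = -47302 + 2*((6 + 13)*(-1*6)) = -47302 + 2*(19*(-6)) = -47302 + 2*(-114) = -47302 - 228 = -47530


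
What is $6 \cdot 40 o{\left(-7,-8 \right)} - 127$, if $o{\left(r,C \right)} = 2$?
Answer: $353$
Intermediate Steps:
$6 \cdot 40 o{\left(-7,-8 \right)} - 127 = 6 \cdot 40 \cdot 2 - 127 = 240 \cdot 2 - 127 = 480 - 127 = 353$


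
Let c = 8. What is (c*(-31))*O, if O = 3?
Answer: -744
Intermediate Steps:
(c*(-31))*O = (8*(-31))*3 = -248*3 = -744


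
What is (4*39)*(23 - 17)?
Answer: 936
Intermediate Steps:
(4*39)*(23 - 17) = 156*6 = 936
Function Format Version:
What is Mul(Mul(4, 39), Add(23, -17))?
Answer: 936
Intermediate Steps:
Mul(Mul(4, 39), Add(23, -17)) = Mul(156, 6) = 936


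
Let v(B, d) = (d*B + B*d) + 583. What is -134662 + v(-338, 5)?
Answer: -137459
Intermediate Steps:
v(B, d) = 583 + 2*B*d (v(B, d) = (B*d + B*d) + 583 = 2*B*d + 583 = 583 + 2*B*d)
-134662 + v(-338, 5) = -134662 + (583 + 2*(-338)*5) = -134662 + (583 - 3380) = -134662 - 2797 = -137459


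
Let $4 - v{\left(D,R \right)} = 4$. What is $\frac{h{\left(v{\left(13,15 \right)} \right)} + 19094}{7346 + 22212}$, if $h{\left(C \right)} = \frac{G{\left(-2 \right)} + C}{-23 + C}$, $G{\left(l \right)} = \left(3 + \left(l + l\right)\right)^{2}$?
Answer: $\frac{439161}{679834} \approx 0.64598$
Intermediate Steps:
$v{\left(D,R \right)} = 0$ ($v{\left(D,R \right)} = 4 - 4 = 0$)
$G{\left(l \right)} = \left(3 + 2 l\right)^{2}$
$h{\left(C \right)} = \frac{1 + C}{-23 + C}$ ($h{\left(C \right)} = \frac{\left(3 + 2 \left(-2\right)\right)^{2} + C}{-23 + C} = \frac{\left(3 - 4\right)^{2} + C}{-23 + C} = \frac{\left(-1\right)^{2} + C}{-23 + C} = \frac{1 + C}{-23 + C}$)
$\frac{h{\left(v{\left(13,15 \right)} \right)} + 19094}{7346 + 22212} = \frac{\frac{1 + 0}{-23 + 0} + 19094}{7346 + 22212} = \frac{\frac{1}{-23} \cdot 1 + 19094}{29558} = \left(\left(- \frac{1}{23}\right) 1 + 19094\right) \frac{1}{29558} = \left(- \frac{1}{23} + 19094\right) \frac{1}{29558} = \frac{439161}{23} \cdot \frac{1}{29558} = \frac{439161}{679834}$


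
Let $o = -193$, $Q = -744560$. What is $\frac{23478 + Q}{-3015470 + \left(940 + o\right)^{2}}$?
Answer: $\frac{721082}{2457461} \approx 0.29343$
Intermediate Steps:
$\frac{23478 + Q}{-3015470 + \left(940 + o\right)^{2}} = \frac{23478 - 744560}{-3015470 + \left(940 - 193\right)^{2}} = - \frac{721082}{-3015470 + 747^{2}} = - \frac{721082}{-3015470 + 558009} = - \frac{721082}{-2457461} = \left(-721082\right) \left(- \frac{1}{2457461}\right) = \frac{721082}{2457461}$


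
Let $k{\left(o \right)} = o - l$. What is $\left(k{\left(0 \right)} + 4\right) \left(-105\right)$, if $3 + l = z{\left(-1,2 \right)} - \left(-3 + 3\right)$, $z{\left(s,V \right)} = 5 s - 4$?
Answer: $-1680$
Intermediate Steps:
$z{\left(s,V \right)} = -4 + 5 s$
$l = -12$ ($l = -3 + \left(\left(-4 + 5 \left(-1\right)\right) - \left(-3 + 3\right)\right) = -3 - 9 = -12$)
$k{\left(o \right)} = 12 + o$ ($k{\left(o \right)} = o - -12 = o + 12 = 12 + o$)
$\left(k{\left(0 \right)} + 4\right) \left(-105\right) = \left(\left(12 + 0\right) + 4\right) \left(-105\right) = \left(12 + 4\right) \left(-105\right) = 16 \left(-105\right) = -1680$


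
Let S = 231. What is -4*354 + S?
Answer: -1185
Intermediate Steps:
-4*354 + S = -4*354 + 231 = -1416 + 231 = -1185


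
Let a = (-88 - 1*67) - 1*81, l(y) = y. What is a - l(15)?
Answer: -251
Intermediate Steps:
a = -236 (a = (-88 - 67) - 81 = -155 - 81 = -236)
a - l(15) = -236 - 1*15 = -236 - 15 = -251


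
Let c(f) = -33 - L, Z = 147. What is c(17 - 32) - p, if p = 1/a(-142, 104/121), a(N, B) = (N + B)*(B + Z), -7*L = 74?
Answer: -47970069699/2138797486 ≈ -22.429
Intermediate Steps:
L = -74/7 (L = -⅐*74 = -74/7 ≈ -10.571)
a(N, B) = (147 + B)*(B + N) (a(N, B) = (N + B)*(B + 147) = (B + N)*(147 + B) = (147 + B)*(B + N))
p = -14641/305542498 (p = 1/((104/121)² + 147*(104/121) + 147*(-142) + (104/121)*(-142)) = 1/((104*(1/121))² + 147*(104*(1/121)) - 20874 + (104*(1/121))*(-142)) = 1/((104/121)² + 147*(104/121) - 20874 + (104/121)*(-142)) = 1/(10816/14641 + 15288/121 - 20874 - 14768/121) = 1/(-305542498/14641) = -14641/305542498 ≈ -4.7918e-5)
c(f) = -157/7 (c(f) = -33 - 1*(-74/7) = -33 + 74/7 = -157/7)
c(17 - 32) - p = -157/7 - 1*(-14641/305542498) = -157/7 + 14641/305542498 = -47970069699/2138797486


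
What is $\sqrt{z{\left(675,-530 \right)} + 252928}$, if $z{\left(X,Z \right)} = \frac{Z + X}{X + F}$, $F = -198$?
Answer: $\frac{11 \sqrt{52845293}}{159} \approx 502.92$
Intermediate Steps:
$z{\left(X,Z \right)} = \frac{X + Z}{-198 + X}$ ($z{\left(X,Z \right)} = \frac{Z + X}{X - 198} = \frac{X + Z}{-198 + X}$)
$\sqrt{z{\left(675,-530 \right)} + 252928} = \sqrt{\frac{675 - 530}{-198 + 675} + 252928} = \sqrt{\frac{1}{477} \cdot 145 + 252928} = \sqrt{\frac{145}{477} + 252928} = \sqrt{\frac{120646801}{477}} = \frac{11 \sqrt{52845293}}{159}$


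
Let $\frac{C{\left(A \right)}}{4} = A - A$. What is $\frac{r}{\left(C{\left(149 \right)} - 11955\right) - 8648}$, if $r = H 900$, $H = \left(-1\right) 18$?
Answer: $\frac{16200}{20603} \approx 0.78629$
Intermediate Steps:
$C{\left(A \right)} = 0$ ($C{\left(A \right)} = 4 \left(A - A\right) = 4 \cdot 0 = 0$)
$H = -18$
$r = -16200$ ($r = \left(-18\right) 900 = -16200$)
$\frac{r}{\left(C{\left(149 \right)} - 11955\right) - 8648} = - \frac{16200}{\left(0 - 11955\right) - 8648} = - \frac{16200}{-11955 - 8648} = - \frac{16200}{-20603} = \left(-16200\right) \left(- \frac{1}{20603}\right) = \frac{16200}{20603}$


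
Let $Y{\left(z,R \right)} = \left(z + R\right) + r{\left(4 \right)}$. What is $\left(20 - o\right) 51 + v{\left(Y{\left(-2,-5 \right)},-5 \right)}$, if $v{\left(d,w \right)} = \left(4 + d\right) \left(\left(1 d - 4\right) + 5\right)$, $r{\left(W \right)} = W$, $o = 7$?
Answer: $661$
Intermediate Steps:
$Y{\left(z,R \right)} = 4 + R + z$ ($Y{\left(z,R \right)} = \left(z + R\right) + 4 = \left(R + z\right) + 4 = 4 + R + z$)
$v{\left(d,w \right)} = \left(1 + d\right) \left(4 + d\right)$ ($v{\left(d,w \right)} = \left(4 + d\right) \left(\left(d - 4\right) + 5\right) = \left(4 + d\right) \left(\left(-4 + d\right) + 5\right) = \left(4 + d\right) \left(1 + d\right) = \left(1 + d\right) \left(4 + d\right)$)
$\left(20 - o\right) 51 + v{\left(Y{\left(-2,-5 \right)},-5 \right)} = \left(20 - 7\right) 51 + \left(4 + \left(4 - 5 - 2\right)^{2} + 5 \left(4 - 5 - 2\right)\right) = \left(20 - 7\right) 51 + \left(4 + \left(-3\right)^{2} + 5 \left(-3\right)\right) = 13 \cdot 51 + \left(4 + 9 - 15\right) = 663 - 2 = 661$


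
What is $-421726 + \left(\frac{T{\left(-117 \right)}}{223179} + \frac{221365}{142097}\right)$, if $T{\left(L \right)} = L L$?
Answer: $- \frac{4458057758605790}{10571022121} \approx -4.2172 \cdot 10^{5}$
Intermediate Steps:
$T{\left(L \right)} = L^{2}$
$-421726 + \left(\frac{T{\left(-117 \right)}}{223179} + \frac{221365}{142097}\right) = -421726 + \left(\frac{\left(-117\right)^{2}}{223179} + \frac{221365}{142097}\right) = -421726 + \left(13689 \cdot \frac{1}{223179} + 221365 \cdot \frac{1}{142097}\right) = -421726 + \left(\frac{4563}{74393} + \frac{221365}{142097}\right) = -421726 + \frac{17116395056}{10571022121} = - \frac{4458057758605790}{10571022121}$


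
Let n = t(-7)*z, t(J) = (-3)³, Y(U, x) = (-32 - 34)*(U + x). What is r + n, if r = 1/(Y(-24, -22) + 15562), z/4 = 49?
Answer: -98420615/18598 ≈ -5292.0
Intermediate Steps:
Y(U, x) = -66*U - 66*x (Y(U, x) = -66*(U + x) = -66*U - 66*x)
t(J) = -27
z = 196 (z = 4*49 = 196)
n = -5292 (n = -27*196 = -5292)
r = 1/18598 (r = 1/((-66*(-24) - 66*(-22)) + 15562) = 1/((1584 + 1452) + 15562) = 1/(3036 + 15562) = 1/18598 ≈ 5.3769e-5)
r + n = 1/18598 - 5292 = -98420615/18598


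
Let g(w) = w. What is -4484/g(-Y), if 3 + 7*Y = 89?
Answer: 15694/43 ≈ 364.98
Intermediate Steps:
Y = 86/7 (Y = -3/7 + (1/7)*89 = -3/7 + 89/7 = 86/7 ≈ 12.286)
-4484/g(-Y) = -4484/((-1*86/7)) = -4484/(-86/7) = -4484*(-7/86) = 15694/43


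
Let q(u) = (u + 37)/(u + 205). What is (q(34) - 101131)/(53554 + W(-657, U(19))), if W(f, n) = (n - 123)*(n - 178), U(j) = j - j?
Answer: -12085119/9016036 ≈ -1.3404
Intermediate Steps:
U(j) = 0
q(u) = (37 + u)/(205 + u)
W(f, n) = (-178 + n)*(-123 + n) (W(f, n) = (-123 + n)*(-178 + n) = (-178 + n)*(-123 + n))
(q(34) - 101131)/(53554 + W(-657, U(19))) = ((37 + 34)/(205 + 34) - 101131)/(53554 + (21894 + 0**2 - 301*0)) = (71/239 - 101131)/(53554 + (21894 + 0 + 0)) = ((1/239)*71 - 101131)/(53554 + 21894) = (71/239 - 101131)/75448 = -24170238/239*1/75448 = -12085119/9016036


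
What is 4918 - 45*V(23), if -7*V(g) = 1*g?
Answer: 35461/7 ≈ 5065.9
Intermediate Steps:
V(g) = -g/7
4918 - 45*V(23) = 4918 - 45*(-1/7*23) = 4918 - 45*(-23)/7 = 4918 - 1*(-1035/7) = 4918 + 1035/7 = 35461/7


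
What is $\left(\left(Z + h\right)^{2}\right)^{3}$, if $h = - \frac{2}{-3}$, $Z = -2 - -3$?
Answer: $\frac{15625}{729} \approx 21.433$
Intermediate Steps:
$Z = 1$ ($Z = -2 + 3 = 1$)
$h = \frac{2}{3}$ ($h = \left(-2\right) \left(- \frac{1}{3}\right) = \frac{2}{3} \approx 0.66667$)
$\left(\left(Z + h\right)^{2}\right)^{3} = \left(\left(1 + \frac{2}{3}\right)^{2}\right)^{3} = \left(\left(\frac{5}{3}\right)^{2}\right)^{3} = \left(\frac{25}{9}\right)^{3} = \frac{15625}{729}$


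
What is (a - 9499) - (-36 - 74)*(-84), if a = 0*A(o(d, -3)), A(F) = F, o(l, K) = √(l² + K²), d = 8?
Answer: -18739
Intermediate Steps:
o(l, K) = √(K² + l²)
a = 0 (a = 0*√((-3)² + 8²) = 0*√(9 + 64) = 0*√73 = 0)
(a - 9499) - (-36 - 74)*(-84) = (0 - 9499) - (-36 - 74)*(-84) = -9499 - (-110)*(-84) = -9499 - 1*9240 = -9499 - 9240 = -18739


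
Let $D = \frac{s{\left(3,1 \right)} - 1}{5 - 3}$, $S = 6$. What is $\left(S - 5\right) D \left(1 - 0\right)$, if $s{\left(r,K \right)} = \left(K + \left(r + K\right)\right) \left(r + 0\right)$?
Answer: $7$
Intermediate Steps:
$s{\left(r,K \right)} = r \left(r + 2 K\right)$ ($s{\left(r,K \right)} = \left(K + \left(K + r\right)\right) r = \left(r + 2 K\right) r = r \left(r + 2 K\right)$)
$D = 7$ ($D = \frac{3 \left(3 + 2 \cdot 1\right) - 1}{5 - 3} = \frac{3 \left(3 + 2\right) - 1}{2} = \left(3 \cdot 5 - 1\right) \frac{1}{2} = \left(15 - 1\right) \frac{1}{2} = 14 \cdot \frac{1}{2} = 7$)
$\left(S - 5\right) D \left(1 - 0\right) = \left(6 - 5\right) 7 \left(1 - 0\right) = \left(6 - 5\right) 7 \left(1 + 0\right) = 1 \cdot 7 \cdot 1 = 7 \cdot 1 = 7$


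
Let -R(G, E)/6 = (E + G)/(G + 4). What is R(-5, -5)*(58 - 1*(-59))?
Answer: -7020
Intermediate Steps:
R(G, E) = -6*(E + G)/(4 + G) (R(G, E) = -6*(E + G)/(G + 4) = -6*(E + G)/(4 + G))
R(-5, -5)*(58 - 1*(-59)) = (6*(-1*(-5) - 1*(-5))/(4 - 5))*(58 - 1*(-59)) = (6*(5 + 5)/(-1))*(58 + 59) = (6*(-1)*10)*117 = -60*117 = -7020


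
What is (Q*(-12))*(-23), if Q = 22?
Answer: 6072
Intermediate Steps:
(Q*(-12))*(-23) = (22*(-12))*(-23) = -264*(-23) = 6072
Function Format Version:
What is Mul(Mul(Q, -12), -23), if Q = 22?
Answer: 6072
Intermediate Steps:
Mul(Mul(Q, -12), -23) = Mul(Mul(22, -12), -23) = Mul(-264, -23) = 6072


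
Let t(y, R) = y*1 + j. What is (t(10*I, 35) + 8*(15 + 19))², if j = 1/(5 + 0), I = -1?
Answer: 1718721/25 ≈ 68749.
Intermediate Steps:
j = ⅕ (j = 1/5 = ⅕ ≈ 0.20000)
t(y, R) = ⅕ + y (t(y, R) = y*1 + ⅕ = y + ⅕ = ⅕ + y)
(t(10*I, 35) + 8*(15 + 19))² = ((⅕ + 10*(-1)) + 8*(15 + 19))² = ((⅕ - 10) + 8*34)² = (-49/5 + 272)² = (1311/5)² = 1718721/25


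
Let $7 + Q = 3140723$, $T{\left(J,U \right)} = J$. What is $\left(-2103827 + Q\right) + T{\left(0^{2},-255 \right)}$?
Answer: $1036889$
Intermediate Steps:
$Q = 3140716$ ($Q = -7 + 3140723 = 3140716$)
$\left(-2103827 + Q\right) + T{\left(0^{2},-255 \right)} = \left(-2103827 + 3140716\right) + 0^{2} = 1036889 + 0 = 1036889$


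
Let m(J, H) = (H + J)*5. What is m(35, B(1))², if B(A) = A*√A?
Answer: 32400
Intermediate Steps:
B(A) = A^(3/2)
m(J, H) = 5*H + 5*J
m(35, B(1))² = (5*1^(3/2) + 5*35)² = (5*1 + 175)² = (5 + 175)² = 180² = 32400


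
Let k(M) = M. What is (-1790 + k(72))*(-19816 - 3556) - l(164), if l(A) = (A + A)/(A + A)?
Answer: 40153095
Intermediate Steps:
l(A) = 1 (l(A) = (2*A)/((2*A)) = (2*A)*(1/(2*A)) = 1)
(-1790 + k(72))*(-19816 - 3556) - l(164) = (-1790 + 72)*(-19816 - 3556) - 1*1 = -1718*(-23372) - 1 = 40153096 - 1 = 40153095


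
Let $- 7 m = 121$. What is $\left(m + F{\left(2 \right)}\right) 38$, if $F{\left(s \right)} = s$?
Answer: $- \frac{4066}{7} \approx -580.86$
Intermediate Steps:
$m = - \frac{121}{7}$ ($m = \left(- \frac{1}{7}\right) 121 = - \frac{121}{7} \approx -17.286$)
$\left(m + F{\left(2 \right)}\right) 38 = \left(- \frac{121}{7} + 2\right) 38 = \left(- \frac{107}{7}\right) 38 = - \frac{4066}{7}$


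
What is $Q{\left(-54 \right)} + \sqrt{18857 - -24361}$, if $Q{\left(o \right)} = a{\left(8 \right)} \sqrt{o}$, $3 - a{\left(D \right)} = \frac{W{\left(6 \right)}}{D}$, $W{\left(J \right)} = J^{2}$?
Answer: $147 \sqrt{2} - \frac{9 i \sqrt{6}}{2} \approx 207.89 - 11.023 i$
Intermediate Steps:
$a{\left(D \right)} = 3 - \frac{36}{D}$ ($a{\left(D \right)} = 3 - \frac{6^{2}}{D} = 3 - \frac{36}{D}$)
$Q{\left(o \right)} = - \frac{3 \sqrt{o}}{2}$ ($Q{\left(o \right)} = \left(3 - \frac{36}{8}\right) \sqrt{o} = \left(3 - \frac{9}{2}\right) \sqrt{o} = - \frac{3 \sqrt{o}}{2}$)
$Q{\left(-54 \right)} + \sqrt{18857 - -24361} = - \frac{3 \sqrt{-54}}{2} + \sqrt{18857 - -24361} = - \frac{3 \cdot 3 i \sqrt{6}}{2} + \sqrt{18857 + 24361} = - \frac{9 i \sqrt{6}}{2} + \sqrt{43218} = - \frac{9 i \sqrt{6}}{2} + 147 \sqrt{2} = 147 \sqrt{2} - \frac{9 i \sqrt{6}}{2}$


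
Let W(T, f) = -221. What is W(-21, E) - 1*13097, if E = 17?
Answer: -13318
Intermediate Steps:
W(-21, E) - 1*13097 = -221 - 1*13097 = -221 - 13097 = -13318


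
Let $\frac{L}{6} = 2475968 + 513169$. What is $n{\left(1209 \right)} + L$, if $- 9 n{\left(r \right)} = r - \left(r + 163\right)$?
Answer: $\frac{161413561}{9} \approx 1.7935 \cdot 10^{7}$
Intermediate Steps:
$n{\left(r \right)} = \frac{163}{9}$ ($n{\left(r \right)} = - \frac{r - \left(r + 163\right)}{9} = - \frac{r - \left(163 + r\right)}{9} = \left(- \frac{1}{9}\right) \left(-163\right) = \frac{163}{9}$)
$L = 17934822$ ($L = 6 \left(2475968 + 513169\right) = 6 \cdot 2989137 = 17934822$)
$n{\left(1209 \right)} + L = \frac{163}{9} + 17934822 = \frac{161413561}{9}$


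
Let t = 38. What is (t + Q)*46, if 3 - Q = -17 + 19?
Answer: 1794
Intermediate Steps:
Q = 1 (Q = 3 - (-17 + 19) = 3 - 1*2 = 3 - 2 = 1)
(t + Q)*46 = (38 + 1)*46 = 39*46 = 1794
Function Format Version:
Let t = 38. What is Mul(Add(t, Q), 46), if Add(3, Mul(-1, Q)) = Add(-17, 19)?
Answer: 1794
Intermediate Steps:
Q = 1 (Q = Add(3, Mul(-1, Add(-17, 19))) = Add(3, Mul(-1, 2)) = Add(3, -2) = 1)
Mul(Add(t, Q), 46) = Mul(Add(38, 1), 46) = Mul(39, 46) = 1794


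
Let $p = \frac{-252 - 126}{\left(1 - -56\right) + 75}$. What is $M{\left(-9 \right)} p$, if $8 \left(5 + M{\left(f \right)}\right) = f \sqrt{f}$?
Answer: $\frac{315}{22} + \frac{1701 i}{176} \approx 14.318 + 9.6648 i$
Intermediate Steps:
$M{\left(f \right)} = -5 + \frac{f^{\frac{3}{2}}}{8}$ ($M{\left(f \right)} = -5 + \frac{f \sqrt{f}}{8} = -5 + \frac{f^{\frac{3}{2}}}{8}$)
$p = - \frac{63}{22}$ ($p = - \frac{378}{\left(1 + 56\right) + 75} = - \frac{378}{57 + 75} = - \frac{378}{132} = \left(-378\right) \frac{1}{132} = - \frac{63}{22} \approx -2.8636$)
$M{\left(-9 \right)} p = \left(-5 + \frac{\left(-9\right)^{\frac{3}{2}}}{8}\right) \left(- \frac{63}{22}\right) = \left(-5 + \frac{\left(-27\right) i}{8}\right) \left(- \frac{63}{22}\right) = \left(-5 - \frac{27 i}{8}\right) \left(- \frac{63}{22}\right) = \frac{315}{22} + \frac{1701 i}{176}$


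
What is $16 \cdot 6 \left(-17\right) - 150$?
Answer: $-1782$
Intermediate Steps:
$16 \cdot 6 \left(-17\right) - 150 = 16 \left(-102\right) - 150 = -1632 - 150 = -1782$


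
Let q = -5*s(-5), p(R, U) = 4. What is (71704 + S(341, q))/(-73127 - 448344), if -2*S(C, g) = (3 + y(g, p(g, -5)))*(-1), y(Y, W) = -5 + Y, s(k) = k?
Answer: -143431/1042942 ≈ -0.13753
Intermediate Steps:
q = 25 (q = -5*(-5) = 25)
S(C, g) = -1 + g/2 (S(C, g) = -(3 + (-5 + g))*(-1)/2 = -(-2 + g)*(-1)/2 = -(2 - g)/2 = -1 + g/2)
(71704 + S(341, q))/(-73127 - 448344) = (71704 + (-1 + (½)*25))/(-73127 - 448344) = (71704 + (-1 + 25/2))/(-521471) = (71704 + 23/2)*(-1/521471) = (143431/2)*(-1/521471) = -143431/1042942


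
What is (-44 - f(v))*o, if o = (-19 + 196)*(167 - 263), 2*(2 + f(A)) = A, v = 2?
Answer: 730656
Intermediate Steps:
f(A) = -2 + A/2
o = -16992 (o = 177*(-96) = -16992)
(-44 - f(v))*o = (-44 - (-2 + (½)*2))*(-16992) = (-44 - (-2 + 1))*(-16992) = (-44 - 1*(-1))*(-16992) = (-44 + 1)*(-16992) = -43*(-16992) = 730656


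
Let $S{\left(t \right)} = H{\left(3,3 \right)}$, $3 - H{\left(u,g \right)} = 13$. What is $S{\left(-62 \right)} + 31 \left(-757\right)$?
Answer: $-23477$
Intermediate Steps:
$H{\left(u,g \right)} = -10$ ($H{\left(u,g \right)} = 3 - 13 = -10$)
$S{\left(t \right)} = -10$
$S{\left(-62 \right)} + 31 \left(-757\right) = -10 + 31 \left(-757\right) = -10 - 23467 = -23477$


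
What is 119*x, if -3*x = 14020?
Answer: -1668380/3 ≈ -5.5613e+5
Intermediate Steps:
x = -14020/3 (x = -⅓*14020 = -14020/3 ≈ -4673.3)
119*x = 119*(-14020/3) = -1668380/3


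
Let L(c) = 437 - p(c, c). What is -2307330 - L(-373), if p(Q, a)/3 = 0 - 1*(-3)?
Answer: -2307758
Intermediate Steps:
p(Q, a) = 9 (p(Q, a) = 3*(0 - 1*(-3)) = 3*(0 + 3) = 3*3 = 9)
L(c) = 428 (L(c) = 437 - 1*9 = 437 - 9 = 428)
-2307330 - L(-373) = -2307330 - 1*428 = -2307330 - 428 = -2307758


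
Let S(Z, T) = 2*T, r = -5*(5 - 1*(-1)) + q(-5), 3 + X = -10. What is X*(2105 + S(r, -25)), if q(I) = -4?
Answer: -26715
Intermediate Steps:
X = -13 (X = -3 - 10 = -13)
r = -34 (r = -5*(5 - 1*(-1)) - 4 = -5*(5 + 1) - 4 = -5*6 - 4 = -30 - 4 = -34)
X*(2105 + S(r, -25)) = -13*(2105 + 2*(-25)) = -13*(2105 - 50) = -13*2055 = -26715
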